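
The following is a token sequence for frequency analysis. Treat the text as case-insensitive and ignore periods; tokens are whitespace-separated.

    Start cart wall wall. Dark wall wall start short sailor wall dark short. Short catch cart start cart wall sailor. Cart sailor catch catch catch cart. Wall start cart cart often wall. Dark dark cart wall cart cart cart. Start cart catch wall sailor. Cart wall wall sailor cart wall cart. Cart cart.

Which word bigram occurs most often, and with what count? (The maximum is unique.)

Bigram frequencies (highest first):
  cart wall: 6
  cart cart: 5
  start cart: 4
  wall wall: 3
  wall dark: 3
  wall sailor: 3
  … (21 more, each ≤ 3)

"cart wall", 6 times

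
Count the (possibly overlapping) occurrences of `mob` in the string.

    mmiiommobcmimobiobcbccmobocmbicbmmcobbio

Sliding a length-3 window over the 40 characters (38 positions):
  position 7–9: mob
  position 13–15: mob
  position 23–25: mob

3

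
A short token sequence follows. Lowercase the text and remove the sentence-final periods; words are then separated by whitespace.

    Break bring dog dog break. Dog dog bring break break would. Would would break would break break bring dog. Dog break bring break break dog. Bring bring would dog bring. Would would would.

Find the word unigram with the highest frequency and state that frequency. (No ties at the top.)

"break", 10 times

Unigram frequencies (highest first):
  break: 10
  dog: 8
  would: 8
  bring: 7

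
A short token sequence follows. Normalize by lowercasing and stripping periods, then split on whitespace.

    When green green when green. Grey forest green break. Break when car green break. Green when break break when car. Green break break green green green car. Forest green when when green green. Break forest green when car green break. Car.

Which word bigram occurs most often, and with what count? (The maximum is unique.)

Bigram frequencies (highest first):
  green break: 5
  green green: 4
  green when: 4
  when green: 3
  forest green: 3
  break break: 3
  … (12 more, each ≤ 3)

"green break", 5 times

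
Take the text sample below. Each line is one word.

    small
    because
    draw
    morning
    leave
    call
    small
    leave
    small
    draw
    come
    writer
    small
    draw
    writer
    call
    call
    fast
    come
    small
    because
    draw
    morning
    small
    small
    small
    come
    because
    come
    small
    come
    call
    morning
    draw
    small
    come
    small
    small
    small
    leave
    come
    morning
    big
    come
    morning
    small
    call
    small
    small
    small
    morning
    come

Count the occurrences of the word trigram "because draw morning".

2

Scanning the 50 overlapping trigram windows for "because draw morning":
  position 2–4: because draw morning
  position 21–23: because draw morning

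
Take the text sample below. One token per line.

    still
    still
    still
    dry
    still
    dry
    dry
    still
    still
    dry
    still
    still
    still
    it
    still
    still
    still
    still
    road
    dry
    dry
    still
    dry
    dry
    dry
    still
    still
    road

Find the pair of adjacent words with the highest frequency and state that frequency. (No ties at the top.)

Bigram frequencies (highest first):
  still still: 9
  dry still: 5
  still dry: 4
  dry dry: 4
  still road: 2
  still it: 1
  … (2 more, each ≤ 1)

"still still", 9 times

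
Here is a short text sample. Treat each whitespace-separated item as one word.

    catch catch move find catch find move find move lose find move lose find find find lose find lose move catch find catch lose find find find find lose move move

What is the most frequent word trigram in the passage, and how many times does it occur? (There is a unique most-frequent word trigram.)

"find find find", 3 times

Trigram frequencies (highest first):
  find find find: 3
  find move lose: 2
  move lose find: 2
  lose find find: 2
  find find lose: 2
  find lose move: 2
  … (16 more, each ≤ 1)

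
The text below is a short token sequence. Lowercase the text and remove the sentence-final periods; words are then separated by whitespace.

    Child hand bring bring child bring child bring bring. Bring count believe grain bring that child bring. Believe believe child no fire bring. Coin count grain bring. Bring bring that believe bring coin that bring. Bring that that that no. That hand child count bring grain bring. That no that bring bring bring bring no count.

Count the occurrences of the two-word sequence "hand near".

0

Scanning the 55 overlapping bigram windows for "hand near":
  (none found)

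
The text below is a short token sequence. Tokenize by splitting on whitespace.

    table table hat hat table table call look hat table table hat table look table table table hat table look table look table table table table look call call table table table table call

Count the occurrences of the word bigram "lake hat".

0

Scanning the 33 overlapping bigram windows for "lake hat":
  (none found)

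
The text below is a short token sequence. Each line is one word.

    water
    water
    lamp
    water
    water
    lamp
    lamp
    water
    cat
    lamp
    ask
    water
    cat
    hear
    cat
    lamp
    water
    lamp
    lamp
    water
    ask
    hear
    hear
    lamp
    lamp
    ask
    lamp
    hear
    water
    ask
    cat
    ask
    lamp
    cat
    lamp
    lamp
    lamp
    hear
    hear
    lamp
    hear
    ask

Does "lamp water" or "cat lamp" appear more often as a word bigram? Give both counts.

"lamp water": 4 occurrences
"cat lamp": 3 occurrences

"lamp water" (4 vs 3)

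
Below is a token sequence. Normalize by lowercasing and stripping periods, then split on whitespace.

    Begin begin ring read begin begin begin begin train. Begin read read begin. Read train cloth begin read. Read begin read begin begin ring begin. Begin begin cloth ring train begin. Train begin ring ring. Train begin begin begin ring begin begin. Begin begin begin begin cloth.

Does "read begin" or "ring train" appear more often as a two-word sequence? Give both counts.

"read begin": 4 occurrences
"ring train": 2 occurrences

"read begin" (4 vs 2)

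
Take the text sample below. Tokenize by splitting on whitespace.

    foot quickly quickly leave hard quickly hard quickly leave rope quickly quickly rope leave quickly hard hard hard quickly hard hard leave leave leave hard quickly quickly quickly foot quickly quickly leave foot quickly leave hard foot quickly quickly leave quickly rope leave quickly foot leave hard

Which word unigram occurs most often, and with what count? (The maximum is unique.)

Unigram frequencies (highest first):
  quickly: 18
  leave: 11
  hard: 10
  foot: 5
  rope: 3

"quickly", 18 times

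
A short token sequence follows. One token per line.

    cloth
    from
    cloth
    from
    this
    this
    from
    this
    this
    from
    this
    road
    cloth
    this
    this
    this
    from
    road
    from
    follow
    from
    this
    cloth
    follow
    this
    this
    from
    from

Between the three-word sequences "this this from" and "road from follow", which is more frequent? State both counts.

"this this from": 4 occurrences
"road from follow": 1 occurrence

"this this from" (4 vs 1)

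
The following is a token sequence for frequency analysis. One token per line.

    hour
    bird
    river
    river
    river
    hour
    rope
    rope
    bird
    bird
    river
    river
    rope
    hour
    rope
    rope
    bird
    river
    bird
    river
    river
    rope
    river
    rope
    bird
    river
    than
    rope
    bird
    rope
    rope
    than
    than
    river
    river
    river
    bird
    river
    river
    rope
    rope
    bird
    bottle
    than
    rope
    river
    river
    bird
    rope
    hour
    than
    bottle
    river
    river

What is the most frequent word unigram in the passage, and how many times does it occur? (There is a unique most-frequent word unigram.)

"river", 19 times

Unigram frequencies (highest first):
  river: 19
  rope: 14
  bird: 10
  than: 5
  hour: 4
  bottle: 2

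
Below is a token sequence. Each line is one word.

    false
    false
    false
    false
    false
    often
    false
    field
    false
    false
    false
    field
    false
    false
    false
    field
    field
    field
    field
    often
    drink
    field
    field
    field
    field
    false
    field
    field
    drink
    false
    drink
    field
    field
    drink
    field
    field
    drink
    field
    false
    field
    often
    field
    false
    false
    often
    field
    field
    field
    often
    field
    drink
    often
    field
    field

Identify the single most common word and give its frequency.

"field", 25 times

Unigram frequencies (highest first):
  field: 25
  false: 17
  often: 6
  drink: 6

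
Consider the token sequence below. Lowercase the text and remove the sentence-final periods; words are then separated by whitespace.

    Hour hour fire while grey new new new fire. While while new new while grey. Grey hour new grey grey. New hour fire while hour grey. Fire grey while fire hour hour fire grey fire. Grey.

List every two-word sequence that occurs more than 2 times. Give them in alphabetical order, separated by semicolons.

fire grey; fire while; hour fire; new new

Bigram counts meeting the condition (more than 2 times):
  fire grey: 3
  fire while: 3
  hour fire: 3
  new new: 3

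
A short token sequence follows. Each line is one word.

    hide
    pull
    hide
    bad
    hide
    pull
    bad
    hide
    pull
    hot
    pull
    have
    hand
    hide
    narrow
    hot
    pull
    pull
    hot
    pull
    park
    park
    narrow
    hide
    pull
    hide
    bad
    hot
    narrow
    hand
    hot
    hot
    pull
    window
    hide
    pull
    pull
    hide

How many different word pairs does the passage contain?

38 tokens → 37 bigram windows in total.
Repeated bigrams (each contributes count−1 duplicates):
  hide pull: 5
  hot pull: 4
  pull hide: 3
  bad hide: 2
  hide bad: 2
  pull hot: 2
  pull pull: 2
13 duplicate windows → 37 − 13 = 24 distinct.

24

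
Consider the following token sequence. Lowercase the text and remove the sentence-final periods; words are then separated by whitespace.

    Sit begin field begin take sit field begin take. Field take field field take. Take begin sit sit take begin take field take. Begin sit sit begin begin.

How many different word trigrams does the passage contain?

28 tokens → 26 trigram windows in total.
Repeated trigrams (each contributes count−1 duplicates):
  begin sit sit: 2
  begin take field: 2
  field begin take: 2
  take begin sit: 2
  take field take: 2
5 duplicate windows → 26 − 5 = 21 distinct.

21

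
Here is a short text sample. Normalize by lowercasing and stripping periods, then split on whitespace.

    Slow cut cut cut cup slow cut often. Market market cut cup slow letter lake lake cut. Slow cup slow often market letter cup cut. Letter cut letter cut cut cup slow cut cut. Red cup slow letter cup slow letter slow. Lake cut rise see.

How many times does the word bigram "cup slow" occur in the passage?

Scanning the 45 overlapping bigram windows for "cup slow":
  position 5–6: cup slow
  position 12–13: cup slow
  position 19–20: cup slow
  position 31–32: cup slow
  position 36–37: cup slow
  position 39–40: cup slow

6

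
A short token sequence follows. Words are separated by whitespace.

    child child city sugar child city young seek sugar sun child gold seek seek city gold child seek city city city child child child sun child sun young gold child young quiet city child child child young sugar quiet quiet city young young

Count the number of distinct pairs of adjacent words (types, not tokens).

28

43 tokens → 42 bigram windows in total.
Repeated bigrams (each contributes count−1 duplicates):
  child child: 5
  child city: 2
  child sun: 2
  child young: 2
  city child: 2
  city city: 2
  city young: 2
  gold child: 2
  … (3 more repeated)
14 duplicate windows → 42 − 14 = 28 distinct.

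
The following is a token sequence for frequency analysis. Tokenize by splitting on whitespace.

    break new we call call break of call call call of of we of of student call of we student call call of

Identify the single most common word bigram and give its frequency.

Bigram frequencies (highest first):
  call call: 4
  call of: 3
  of of: 2
  of we: 2
  student call: 2
  break new: 1
  … (8 more, each ≤ 1)

"call call", 4 times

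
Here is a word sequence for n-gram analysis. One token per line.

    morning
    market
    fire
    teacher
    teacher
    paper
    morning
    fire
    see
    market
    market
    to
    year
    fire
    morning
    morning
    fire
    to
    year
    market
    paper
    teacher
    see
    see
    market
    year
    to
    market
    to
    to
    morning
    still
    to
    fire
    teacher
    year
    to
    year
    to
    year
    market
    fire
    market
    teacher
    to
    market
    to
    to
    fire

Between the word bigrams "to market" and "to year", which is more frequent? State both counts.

"to market": 2 occurrences
"to year": 4 occurrences

"to year" (4 vs 2)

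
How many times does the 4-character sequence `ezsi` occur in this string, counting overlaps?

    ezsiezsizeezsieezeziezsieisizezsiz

Sliding a length-4 window over the 34 characters (31 positions):
  position 1–4: ezsi
  position 5–8: ezsi
  position 11–14: ezsi
  position 21–24: ezsi
  position 30–33: ezsi

5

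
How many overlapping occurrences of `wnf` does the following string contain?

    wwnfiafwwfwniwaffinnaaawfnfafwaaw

1

Sliding a length-3 window over the 33 characters (31 positions):
  position 2–4: wnf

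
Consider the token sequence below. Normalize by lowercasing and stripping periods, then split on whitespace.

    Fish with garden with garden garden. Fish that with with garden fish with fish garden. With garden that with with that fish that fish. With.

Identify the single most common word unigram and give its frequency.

"with", 9 times

Unigram frequencies (highest first):
  with: 9
  fish: 6
  garden: 6
  that: 4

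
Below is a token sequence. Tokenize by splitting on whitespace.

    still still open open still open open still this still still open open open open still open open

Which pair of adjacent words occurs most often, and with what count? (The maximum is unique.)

"open open", 6 times

Bigram frequencies (highest first):
  open open: 6
  still open: 4
  open still: 3
  still still: 2
  still this: 1
  this still: 1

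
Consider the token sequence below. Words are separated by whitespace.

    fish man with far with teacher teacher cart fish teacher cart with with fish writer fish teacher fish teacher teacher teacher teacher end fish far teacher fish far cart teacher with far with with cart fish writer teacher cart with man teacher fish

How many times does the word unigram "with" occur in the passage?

Scanning the 43 tokens for "with":
  position 3: with
  position 5: with
  position 12: with
  position 13: with
  position 31: with
  position 33: with
  position 34: with
  position 40: with

8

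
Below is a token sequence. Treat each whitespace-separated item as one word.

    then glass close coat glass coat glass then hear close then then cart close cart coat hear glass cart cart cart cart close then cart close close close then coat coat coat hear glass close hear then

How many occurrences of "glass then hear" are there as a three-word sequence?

1

Scanning the 35 overlapping trigram windows for "glass then hear":
  position 7–9: glass then hear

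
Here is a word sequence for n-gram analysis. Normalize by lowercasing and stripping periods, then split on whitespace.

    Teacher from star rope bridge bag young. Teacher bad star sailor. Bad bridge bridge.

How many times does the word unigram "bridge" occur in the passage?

Scanning the 14 tokens for "bridge":
  position 5: bridge
  position 13: bridge
  position 14: bridge

3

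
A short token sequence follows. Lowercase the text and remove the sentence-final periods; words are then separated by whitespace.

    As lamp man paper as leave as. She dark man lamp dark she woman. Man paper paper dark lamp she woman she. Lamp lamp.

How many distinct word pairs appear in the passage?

24 tokens → 23 bigram windows in total.
Repeated bigrams (each contributes count−1 duplicates):
  man paper: 2
  she woman: 2
2 duplicate windows → 23 − 2 = 21 distinct.

21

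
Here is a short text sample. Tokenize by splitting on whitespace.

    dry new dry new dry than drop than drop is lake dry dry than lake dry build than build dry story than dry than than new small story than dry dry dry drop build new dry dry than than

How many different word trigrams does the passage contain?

33

39 tokens → 37 trigram windows in total.
Repeated trigrams (each contributes count−1 duplicates):
  dry dry than: 2
  dry new dry: 2
  dry than than: 2
  story than dry: 2
4 duplicate windows → 37 − 4 = 33 distinct.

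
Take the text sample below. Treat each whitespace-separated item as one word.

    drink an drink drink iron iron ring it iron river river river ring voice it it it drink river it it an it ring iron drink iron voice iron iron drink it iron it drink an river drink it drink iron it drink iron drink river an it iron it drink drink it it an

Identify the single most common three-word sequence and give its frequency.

Trigram frequencies (highest first):
  iron it drink: 3
  it it an: 2
  it iron it: 2
  it drink iron: 2
  drink an drink: 1
  an drink drink: 1
  … (42 more, each ≤ 1)

"iron it drink", 3 times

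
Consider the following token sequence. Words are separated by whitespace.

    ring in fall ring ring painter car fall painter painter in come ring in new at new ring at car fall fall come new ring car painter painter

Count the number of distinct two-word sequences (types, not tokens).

23

28 tokens → 27 bigram windows in total.
Repeated bigrams (each contributes count−1 duplicates):
  car fall: 2
  new ring: 2
  painter painter: 2
  ring in: 2
4 duplicate windows → 27 − 4 = 23 distinct.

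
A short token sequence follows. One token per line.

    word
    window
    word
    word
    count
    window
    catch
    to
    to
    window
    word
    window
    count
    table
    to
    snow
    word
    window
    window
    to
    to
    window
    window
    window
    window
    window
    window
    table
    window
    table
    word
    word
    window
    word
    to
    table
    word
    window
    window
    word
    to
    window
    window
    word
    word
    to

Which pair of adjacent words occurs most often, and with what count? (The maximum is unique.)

"window window", 8 times

Bigram frequencies (highest first):
  window window: 8
  word window: 5
  window word: 5
  word word: 3
  to window: 3
  word to: 3
  … (15 more, each ≤ 2)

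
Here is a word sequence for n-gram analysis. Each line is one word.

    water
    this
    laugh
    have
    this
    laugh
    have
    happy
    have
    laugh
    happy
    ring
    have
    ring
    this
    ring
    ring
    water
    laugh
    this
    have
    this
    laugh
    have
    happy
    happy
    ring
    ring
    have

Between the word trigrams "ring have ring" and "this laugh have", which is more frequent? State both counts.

"this laugh have" (3 vs 1)

"ring have ring": 1 occurrence
"this laugh have": 3 occurrences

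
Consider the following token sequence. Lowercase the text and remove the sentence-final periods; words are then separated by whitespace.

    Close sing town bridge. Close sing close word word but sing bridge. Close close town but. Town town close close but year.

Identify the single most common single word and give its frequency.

"close", 7 times

Unigram frequencies (highest first):
  close: 7
  town: 4
  sing: 3
  but: 3
  bridge: 2
  word: 2
  … (1 more, each ≤ 1)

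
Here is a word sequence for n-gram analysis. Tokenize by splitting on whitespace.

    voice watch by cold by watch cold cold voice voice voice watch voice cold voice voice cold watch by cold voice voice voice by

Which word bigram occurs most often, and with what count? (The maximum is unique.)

"voice voice", 5 times

Bigram frequencies (highest first):
  voice voice: 5
  cold voice: 3
  voice watch: 2
  watch by: 2
  by cold: 2
  voice cold: 2
  … (7 more, each ≤ 1)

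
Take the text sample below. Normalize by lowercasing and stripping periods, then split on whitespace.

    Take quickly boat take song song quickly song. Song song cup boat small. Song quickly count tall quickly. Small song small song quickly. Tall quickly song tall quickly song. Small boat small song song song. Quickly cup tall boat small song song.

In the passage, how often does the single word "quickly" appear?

Scanning the 42 tokens for "quickly":
  position 2: quickly
  position 7: quickly
  position 15: quickly
  position 18: quickly
  position 23: quickly
  position 25: quickly
  position 28: quickly
  position 36: quickly

8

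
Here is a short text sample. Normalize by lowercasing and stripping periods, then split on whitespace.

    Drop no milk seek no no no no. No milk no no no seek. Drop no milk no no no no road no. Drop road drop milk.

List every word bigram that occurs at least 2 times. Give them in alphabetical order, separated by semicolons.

Bigram counts meeting the condition (at least 2 times):
  drop no: 2
  milk no: 2
  no milk: 3
  no no: 9

drop no; milk no; no milk; no no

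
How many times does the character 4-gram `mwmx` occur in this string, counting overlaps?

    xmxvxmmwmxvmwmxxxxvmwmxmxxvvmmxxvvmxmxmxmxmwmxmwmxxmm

Sliding a length-4 window over the 53 characters (50 positions):
  position 7–10: mwmx
  position 12–15: mwmx
  position 20–23: mwmx
  position 43–46: mwmx
  position 47–50: mwmx

5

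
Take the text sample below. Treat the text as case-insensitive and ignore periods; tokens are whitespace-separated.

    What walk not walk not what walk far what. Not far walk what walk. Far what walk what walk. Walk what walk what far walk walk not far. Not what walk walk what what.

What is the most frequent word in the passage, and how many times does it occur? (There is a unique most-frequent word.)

"walk", 13 times

Unigram frequencies (highest first):
  walk: 13
  what: 11
  not: 5
  far: 5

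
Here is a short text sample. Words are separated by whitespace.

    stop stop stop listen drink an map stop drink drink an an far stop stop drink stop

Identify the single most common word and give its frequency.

"stop", 7 times

Unigram frequencies (highest first):
  stop: 7
  drink: 4
  an: 3
  listen: 1
  map: 1
  far: 1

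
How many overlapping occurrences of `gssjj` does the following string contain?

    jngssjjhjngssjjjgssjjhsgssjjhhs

4

Sliding a length-5 window over the 31 characters (27 positions):
  position 3–7: gssjj
  position 11–15: gssjj
  position 17–21: gssjj
  position 24–28: gssjj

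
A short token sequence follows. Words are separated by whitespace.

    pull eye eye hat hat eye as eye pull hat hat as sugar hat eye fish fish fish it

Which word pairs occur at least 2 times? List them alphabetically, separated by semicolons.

Bigram counts meeting the condition (at least 2 times):
  fish fish: 2
  hat eye: 2
  hat hat: 2

fish fish; hat eye; hat hat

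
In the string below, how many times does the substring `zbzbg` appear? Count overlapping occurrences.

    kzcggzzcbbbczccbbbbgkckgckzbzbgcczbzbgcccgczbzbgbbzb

3

Sliding a length-5 window over the 52 characters (48 positions):
  position 27–31: zbzbg
  position 34–38: zbzbg
  position 44–48: zbzbg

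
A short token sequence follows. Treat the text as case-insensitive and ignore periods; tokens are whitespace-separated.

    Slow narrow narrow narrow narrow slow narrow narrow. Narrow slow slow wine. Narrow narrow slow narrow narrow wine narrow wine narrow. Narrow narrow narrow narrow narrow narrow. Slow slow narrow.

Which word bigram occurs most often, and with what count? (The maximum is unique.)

Bigram frequencies (highest first):
  narrow narrow: 13
  slow narrow: 4
  narrow slow: 4
  wine narrow: 3
  slow slow: 2
  narrow wine: 2
  … (1 more, each ≤ 1)

"narrow narrow", 13 times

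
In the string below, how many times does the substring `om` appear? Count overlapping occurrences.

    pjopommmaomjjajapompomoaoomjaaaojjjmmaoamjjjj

5

Sliding a length-2 window over the 45 characters (44 positions):
  position 5–6: om
  position 10–11: om
  position 18–19: om
  position 21–22: om
  position 26–27: om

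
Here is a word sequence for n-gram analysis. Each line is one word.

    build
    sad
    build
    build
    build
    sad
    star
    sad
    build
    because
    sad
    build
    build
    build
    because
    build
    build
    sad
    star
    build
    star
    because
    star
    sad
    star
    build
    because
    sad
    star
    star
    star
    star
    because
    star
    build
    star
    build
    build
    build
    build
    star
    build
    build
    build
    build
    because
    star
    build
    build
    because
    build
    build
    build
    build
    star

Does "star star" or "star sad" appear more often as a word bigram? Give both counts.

"star star" (3 vs 2)

"star star": 3 occurrences
"star sad": 2 occurrences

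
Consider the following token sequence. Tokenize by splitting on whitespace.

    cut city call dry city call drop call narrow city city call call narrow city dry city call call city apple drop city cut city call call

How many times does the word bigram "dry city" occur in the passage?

Scanning the 26 overlapping bigram windows for "dry city":
  position 4–5: dry city
  position 16–17: dry city

2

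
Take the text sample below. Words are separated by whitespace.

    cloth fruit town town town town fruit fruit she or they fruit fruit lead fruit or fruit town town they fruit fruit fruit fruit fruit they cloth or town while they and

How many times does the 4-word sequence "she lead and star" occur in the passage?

0

Scanning the 29 overlapping 4-gram windows for "she lead and star":
  (none found)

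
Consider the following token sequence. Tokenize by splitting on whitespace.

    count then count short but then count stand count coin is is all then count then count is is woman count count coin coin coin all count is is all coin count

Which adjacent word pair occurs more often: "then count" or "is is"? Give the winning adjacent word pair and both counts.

"then count" (4 vs 3)

"then count": 4 occurrences
"is is": 3 occurrences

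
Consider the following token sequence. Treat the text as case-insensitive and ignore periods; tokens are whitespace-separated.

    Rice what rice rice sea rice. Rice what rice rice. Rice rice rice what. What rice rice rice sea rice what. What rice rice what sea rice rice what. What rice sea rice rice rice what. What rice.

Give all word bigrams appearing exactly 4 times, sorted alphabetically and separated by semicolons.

Bigram counts meeting the condition (exactly 4 times):
  sea rice: 4
  what what: 4

sea rice; what what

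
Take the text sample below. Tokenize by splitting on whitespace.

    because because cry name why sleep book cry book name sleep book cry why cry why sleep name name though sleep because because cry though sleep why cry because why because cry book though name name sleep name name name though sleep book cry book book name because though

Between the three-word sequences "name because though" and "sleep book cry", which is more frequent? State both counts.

"sleep book cry" (3 vs 1)

"name because though": 1 occurrence
"sleep book cry": 3 occurrences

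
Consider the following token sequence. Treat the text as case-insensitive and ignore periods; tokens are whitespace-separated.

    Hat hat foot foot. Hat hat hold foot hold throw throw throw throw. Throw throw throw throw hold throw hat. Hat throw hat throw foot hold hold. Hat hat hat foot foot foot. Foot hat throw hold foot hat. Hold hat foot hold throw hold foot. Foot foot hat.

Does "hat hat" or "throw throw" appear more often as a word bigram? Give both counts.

"hat hat": 5 occurrences
"throw throw": 7 occurrences

"throw throw" (7 vs 5)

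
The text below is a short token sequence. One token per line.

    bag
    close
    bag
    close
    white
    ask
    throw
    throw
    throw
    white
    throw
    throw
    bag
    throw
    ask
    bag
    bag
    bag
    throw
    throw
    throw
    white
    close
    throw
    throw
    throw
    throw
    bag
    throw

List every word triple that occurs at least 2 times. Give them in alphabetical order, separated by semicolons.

Trigram counts meeting the condition (at least 2 times):
  throw bag throw: 2
  throw throw bag: 2
  throw throw throw: 4
  throw throw white: 2

throw bag throw; throw throw bag; throw throw throw; throw throw white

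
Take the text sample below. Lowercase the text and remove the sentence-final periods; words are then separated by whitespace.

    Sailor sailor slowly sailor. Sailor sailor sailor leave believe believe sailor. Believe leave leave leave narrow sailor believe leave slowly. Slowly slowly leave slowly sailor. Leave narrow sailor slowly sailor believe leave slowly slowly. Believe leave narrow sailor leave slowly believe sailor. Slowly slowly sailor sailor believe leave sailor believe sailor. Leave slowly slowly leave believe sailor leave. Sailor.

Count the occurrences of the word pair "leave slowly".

Scanning the 58 overlapping bigram windows for "leave slowly":
  position 19–20: leave slowly
  position 23–24: leave slowly
  position 32–33: leave slowly
  position 39–40: leave slowly
  position 52–53: leave slowly

5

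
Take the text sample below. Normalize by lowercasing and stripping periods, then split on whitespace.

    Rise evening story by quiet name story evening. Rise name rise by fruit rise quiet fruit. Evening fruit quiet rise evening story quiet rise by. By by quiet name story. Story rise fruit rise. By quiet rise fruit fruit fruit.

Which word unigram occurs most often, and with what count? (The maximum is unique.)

"rise", 9 times

Unigram frequencies (highest first):
  rise: 9
  fruit: 7
  by: 6
  quiet: 6
  story: 5
  evening: 4
  … (1 more, each ≤ 3)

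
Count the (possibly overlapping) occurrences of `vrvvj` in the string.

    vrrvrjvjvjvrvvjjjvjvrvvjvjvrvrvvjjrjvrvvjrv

Sliding a length-5 window over the 43 characters (39 positions):
  position 11–15: vrvvj
  position 20–24: vrvvj
  position 29–33: vrvvj
  position 37–41: vrvvj

4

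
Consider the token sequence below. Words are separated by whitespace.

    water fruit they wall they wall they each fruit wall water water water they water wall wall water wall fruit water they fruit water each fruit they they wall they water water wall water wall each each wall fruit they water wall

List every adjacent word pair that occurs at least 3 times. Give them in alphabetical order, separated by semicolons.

Bigram counts meeting the condition (at least 3 times):
  fruit they: 3
  they wall: 3
  they water: 3
  wall they: 3
  wall water: 3
  water wall: 5
  water water: 3

fruit they; they wall; they water; wall they; wall water; water wall; water water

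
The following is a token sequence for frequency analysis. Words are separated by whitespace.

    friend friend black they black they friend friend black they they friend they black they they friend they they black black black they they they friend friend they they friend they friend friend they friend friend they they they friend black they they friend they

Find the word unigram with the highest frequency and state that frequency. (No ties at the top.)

Unigram frequencies (highest first):
  they: 22
  friend: 15
  black: 8

"they", 22 times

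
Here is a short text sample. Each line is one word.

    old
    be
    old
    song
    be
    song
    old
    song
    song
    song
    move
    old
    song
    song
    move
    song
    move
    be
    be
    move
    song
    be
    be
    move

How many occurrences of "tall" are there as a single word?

Scanning the 24 tokens for "tall":
  (none found)

0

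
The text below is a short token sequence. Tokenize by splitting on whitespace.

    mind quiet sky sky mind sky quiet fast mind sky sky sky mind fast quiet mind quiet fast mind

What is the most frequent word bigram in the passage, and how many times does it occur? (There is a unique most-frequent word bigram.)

Bigram frequencies (highest first):
  sky sky: 3
  mind quiet: 2
  sky mind: 2
  mind sky: 2
  quiet fast: 2
  fast mind: 2
  … (5 more, each ≤ 1)

"sky sky", 3 times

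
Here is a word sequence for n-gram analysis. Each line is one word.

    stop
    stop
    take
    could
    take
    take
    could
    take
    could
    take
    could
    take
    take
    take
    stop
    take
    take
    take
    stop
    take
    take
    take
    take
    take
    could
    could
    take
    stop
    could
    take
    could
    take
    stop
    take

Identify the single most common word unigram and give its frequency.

"take", 20 times

Unigram frequencies (highest first):
  take: 20
  could: 8
  stop: 6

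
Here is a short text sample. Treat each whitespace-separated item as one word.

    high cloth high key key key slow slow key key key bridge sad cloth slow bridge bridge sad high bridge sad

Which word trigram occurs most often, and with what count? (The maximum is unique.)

Trigram frequencies (highest first):
  key key key: 2
  high cloth high: 1
  cloth high key: 1
  high key key: 1
  key key slow: 1
  key slow slow: 1
  … (12 more, each ≤ 1)

"key key key", 2 times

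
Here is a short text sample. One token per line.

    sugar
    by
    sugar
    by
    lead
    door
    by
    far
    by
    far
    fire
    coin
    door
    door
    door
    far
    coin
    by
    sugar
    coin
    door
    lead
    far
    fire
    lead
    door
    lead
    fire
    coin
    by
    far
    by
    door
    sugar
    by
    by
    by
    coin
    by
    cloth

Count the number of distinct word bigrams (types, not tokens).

24

40 tokens → 39 bigram windows in total.
Repeated bigrams (each contributes count−1 duplicates):
  by far: 3
  coin by: 3
  sugar by: 3
  by by: 2
  by sugar: 2
  coin door: 2
  door door: 2
  door lead: 2
  … (4 more repeated)
15 duplicate windows → 39 − 15 = 24 distinct.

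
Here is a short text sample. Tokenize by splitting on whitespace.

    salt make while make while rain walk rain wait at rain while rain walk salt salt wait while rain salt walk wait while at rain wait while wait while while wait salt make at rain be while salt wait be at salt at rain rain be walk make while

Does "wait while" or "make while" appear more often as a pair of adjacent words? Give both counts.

"wait while" (4 vs 3)

"wait while": 4 occurrences
"make while": 3 occurrences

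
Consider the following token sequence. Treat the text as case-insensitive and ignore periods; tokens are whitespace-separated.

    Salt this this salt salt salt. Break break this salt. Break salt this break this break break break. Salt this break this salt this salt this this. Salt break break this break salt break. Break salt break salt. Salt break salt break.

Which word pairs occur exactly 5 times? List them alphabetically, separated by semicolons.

break break; salt this; this salt

Bigram counts meeting the condition (exactly 5 times):
  break break: 5
  salt this: 5
  this salt: 5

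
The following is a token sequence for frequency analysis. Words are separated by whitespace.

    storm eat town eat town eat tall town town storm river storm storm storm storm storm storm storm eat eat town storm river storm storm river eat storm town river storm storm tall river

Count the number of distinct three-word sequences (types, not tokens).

34 tokens → 32 trigram windows in total.
Repeated trigrams (each contributes count−1 duplicates):
  storm storm storm: 5
  river storm storm: 3
  eat town eat: 2
  storm river storm: 2
  town storm river: 2
9 duplicate windows → 32 − 9 = 23 distinct.

23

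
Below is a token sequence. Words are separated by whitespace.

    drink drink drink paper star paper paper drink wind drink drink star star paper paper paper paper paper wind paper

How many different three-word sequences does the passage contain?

20 tokens → 18 trigram windows in total.
Repeated trigrams (each contributes count−1 duplicates):
  paper paper paper: 3
  star paper paper: 2
3 duplicate windows → 18 − 3 = 15 distinct.

15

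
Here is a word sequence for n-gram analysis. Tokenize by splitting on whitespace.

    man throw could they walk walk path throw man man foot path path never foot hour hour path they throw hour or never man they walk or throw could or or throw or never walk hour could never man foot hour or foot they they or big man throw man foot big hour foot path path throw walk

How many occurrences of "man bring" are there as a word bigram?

Scanning the 57 overlapping bigram windows for "man bring":
  (none found)

0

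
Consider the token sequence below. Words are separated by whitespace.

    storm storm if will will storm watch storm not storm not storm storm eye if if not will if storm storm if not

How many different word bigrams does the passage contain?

16

23 tokens → 22 bigram windows in total.
Repeated bigrams (each contributes count−1 duplicates):
  storm storm: 3
  if not: 2
  not storm: 2
  storm if: 2
  storm not: 2
6 duplicate windows → 22 − 6 = 16 distinct.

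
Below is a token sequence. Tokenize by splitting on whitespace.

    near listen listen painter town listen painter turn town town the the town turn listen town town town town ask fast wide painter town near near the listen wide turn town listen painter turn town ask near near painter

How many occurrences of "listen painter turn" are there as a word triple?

Scanning the 37 overlapping trigram windows for "listen painter turn":
  position 6–8: listen painter turn
  position 32–34: listen painter turn

2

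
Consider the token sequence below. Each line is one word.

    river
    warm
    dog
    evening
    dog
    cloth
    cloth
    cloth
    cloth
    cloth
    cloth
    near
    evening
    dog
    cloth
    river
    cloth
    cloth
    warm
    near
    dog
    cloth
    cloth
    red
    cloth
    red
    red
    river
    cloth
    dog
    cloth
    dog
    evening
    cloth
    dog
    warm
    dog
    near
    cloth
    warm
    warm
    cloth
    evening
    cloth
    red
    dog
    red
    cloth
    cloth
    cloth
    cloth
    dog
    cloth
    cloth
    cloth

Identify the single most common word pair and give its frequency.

"cloth cloth", 12 times

Bigram frequencies (highest first):
  cloth cloth: 12
  dog cloth: 5
  cloth dog: 4
  cloth red: 3
  warm dog: 2
  dog evening: 2
  … (21 more, each ≤ 2)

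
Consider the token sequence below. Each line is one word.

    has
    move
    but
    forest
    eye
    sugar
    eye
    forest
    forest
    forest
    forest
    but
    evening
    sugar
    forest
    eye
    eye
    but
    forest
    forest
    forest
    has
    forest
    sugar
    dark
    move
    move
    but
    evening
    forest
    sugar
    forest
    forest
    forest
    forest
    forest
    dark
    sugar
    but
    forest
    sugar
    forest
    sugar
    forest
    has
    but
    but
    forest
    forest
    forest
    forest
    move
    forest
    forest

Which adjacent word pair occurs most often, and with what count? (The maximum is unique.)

"forest forest", 13 times

Bigram frequencies (highest first):
  forest forest: 13
  but forest: 4
  sugar forest: 4
  forest sugar: 4
  move but: 2
  forest eye: 2
  … (22 more, each ≤ 2)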